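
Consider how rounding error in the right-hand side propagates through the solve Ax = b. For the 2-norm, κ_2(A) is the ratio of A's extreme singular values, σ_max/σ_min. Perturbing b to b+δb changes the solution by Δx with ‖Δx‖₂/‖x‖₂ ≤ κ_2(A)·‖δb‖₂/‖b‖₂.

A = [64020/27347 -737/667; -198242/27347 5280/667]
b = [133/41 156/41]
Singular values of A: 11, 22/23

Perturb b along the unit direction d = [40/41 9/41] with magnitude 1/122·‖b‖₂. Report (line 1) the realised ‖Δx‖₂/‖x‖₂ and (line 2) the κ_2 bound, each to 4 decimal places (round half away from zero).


from the listed singular values, σ₁ = 11, σ_n = 22/23
κ_2(A) = 11 / (22/23) = 11.5000
worst-case relative error ≤ 11.5000 × 1/122 = 0.0943
solve Ax = b  →  x = [2.8401 3.0815]
‖b‖ = 5.0000, ‖x‖ = 4.1907
Δx = A⁻¹·δb where δb = 1/122·5.0000·d; ‖Δx‖ = 0.0428
relative error = 0.0102
tightness: 0.0102 against a bound of 0.0943 (unrounded ratio ≈ 0.1085)

0.0102
0.0943


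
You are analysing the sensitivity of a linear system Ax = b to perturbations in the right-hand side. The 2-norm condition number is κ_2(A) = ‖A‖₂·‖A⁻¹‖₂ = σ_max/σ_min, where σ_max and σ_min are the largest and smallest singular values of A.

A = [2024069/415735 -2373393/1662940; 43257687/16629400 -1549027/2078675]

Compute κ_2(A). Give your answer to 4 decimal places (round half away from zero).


391.2800

AᵀA = [29156387513521/956875240000 -1062985760991/119609405000; -1062985760991/119609405000 620126687401/239218810000]; tr = 50619030821/1531000384, det = 174900625/24496006144
solving λ² − 50619030821/1531000384·λ + 174900625/24496006144 = 0 gives λ = 529/16, 330625/1531000384
σ_max=√(529/16)=(23/4), σ_min=√(330625/1531000384)=(575/39128) → κ = 391.2800


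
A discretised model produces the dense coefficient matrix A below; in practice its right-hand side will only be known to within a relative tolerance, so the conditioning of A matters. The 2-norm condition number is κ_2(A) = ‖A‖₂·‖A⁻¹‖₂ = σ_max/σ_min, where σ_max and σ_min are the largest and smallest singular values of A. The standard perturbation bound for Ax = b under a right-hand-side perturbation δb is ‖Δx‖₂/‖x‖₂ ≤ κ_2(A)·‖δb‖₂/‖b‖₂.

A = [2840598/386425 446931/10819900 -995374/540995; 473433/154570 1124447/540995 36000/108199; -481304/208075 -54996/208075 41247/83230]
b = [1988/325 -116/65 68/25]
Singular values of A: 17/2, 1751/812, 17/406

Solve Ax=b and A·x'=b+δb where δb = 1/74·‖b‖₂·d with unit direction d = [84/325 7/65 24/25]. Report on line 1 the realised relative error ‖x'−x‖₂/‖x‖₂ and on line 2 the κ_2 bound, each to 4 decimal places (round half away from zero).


0.0234
2.7432

largest singular value 17/2, smallest 17/406
κ = σ_max/σ_min = (17/2)/(17/406) = 203.0000
κ_2(A)·‖δb‖/‖b‖ = 2.7432
solve Ax = b  →  x = [21.4290 -45.4467 81.2707]
‖b‖₂ = 6.9282 and ‖x‖₂ = 95.5486
δb = ε·‖b‖·d = [0.0242 0.0101 0.0899]; solving A·Δx = δb gives ‖Δx‖ = 2.2360
realised ‖Δx‖/‖x‖ = 0.0234
tightness: 0.0234 against a bound of 2.7432 (unrounded ratio ≈ 0.0085)


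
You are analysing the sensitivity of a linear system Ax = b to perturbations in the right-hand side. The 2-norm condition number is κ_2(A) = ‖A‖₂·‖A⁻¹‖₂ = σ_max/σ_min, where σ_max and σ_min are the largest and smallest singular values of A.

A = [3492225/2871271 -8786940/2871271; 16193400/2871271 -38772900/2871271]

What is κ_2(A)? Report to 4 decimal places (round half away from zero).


AᵀA = [163249160625/4904340961 -391761481500/4904340961; -391761481500/4904340961 940242765600/4904340961]; tr = 6529538025/29019769, det = 20250000/29019769
λ_max, λ_min = (6529538025/29019769 ± √42632516218631900625/842146992813361)/2 = 225, 90000/29019769
so κ_2 = √(225 / (90000/29019769)) = 269.3500

269.3500


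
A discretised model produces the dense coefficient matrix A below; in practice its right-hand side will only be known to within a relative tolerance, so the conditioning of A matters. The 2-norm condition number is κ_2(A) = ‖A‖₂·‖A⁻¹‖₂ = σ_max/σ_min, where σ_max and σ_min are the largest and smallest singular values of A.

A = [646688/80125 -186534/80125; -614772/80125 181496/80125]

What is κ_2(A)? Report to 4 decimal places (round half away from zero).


320.5000

form AᵀA = [796149981328/6420015625 -232207958304/6420015625; -232207958304/6420015625 67735731172/6420015625] with trace 276443428/2054405 and determinant 45265984/256800625
eigenvalues of AᵀA: λ = (tr ± √(tr²−4·det))/2 = 3364/25, 13456/10272025
κ = σ_max/σ_min = (58/5)/(116/3205) = 320.5000


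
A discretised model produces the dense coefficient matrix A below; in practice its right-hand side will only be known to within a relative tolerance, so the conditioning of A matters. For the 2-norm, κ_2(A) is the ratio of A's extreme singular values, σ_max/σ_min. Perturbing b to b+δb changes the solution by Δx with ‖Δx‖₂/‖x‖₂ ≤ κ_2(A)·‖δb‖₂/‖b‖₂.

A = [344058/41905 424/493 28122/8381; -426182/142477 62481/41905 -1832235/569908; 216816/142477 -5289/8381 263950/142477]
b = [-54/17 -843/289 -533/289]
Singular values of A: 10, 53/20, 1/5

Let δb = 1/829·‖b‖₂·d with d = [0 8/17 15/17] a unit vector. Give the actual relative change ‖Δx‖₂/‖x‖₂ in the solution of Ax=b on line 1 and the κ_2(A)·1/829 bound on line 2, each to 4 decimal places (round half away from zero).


0.0019
0.0603

largest singular value 10, smallest 1/5
condition number: 10 ÷ (1/5) = 50.0000
bound on ‖Δx‖/‖x‖: κ·ε = 50.0000·1/829 = 0.0603
solve Ax = b  →  x = [4.3059 -11.6428 -8.4986]
‖b‖ = 4.6904, ‖x‖ = 15.0440
re-solving with b+δb shifts x by Δx of norm 0.0283
dividing the unrounded norms, ‖Δx‖/‖x‖ = 0.0019
tightness: 0.0019 against a bound of 0.0603 (unrounded ratio ≈ 0.0312)


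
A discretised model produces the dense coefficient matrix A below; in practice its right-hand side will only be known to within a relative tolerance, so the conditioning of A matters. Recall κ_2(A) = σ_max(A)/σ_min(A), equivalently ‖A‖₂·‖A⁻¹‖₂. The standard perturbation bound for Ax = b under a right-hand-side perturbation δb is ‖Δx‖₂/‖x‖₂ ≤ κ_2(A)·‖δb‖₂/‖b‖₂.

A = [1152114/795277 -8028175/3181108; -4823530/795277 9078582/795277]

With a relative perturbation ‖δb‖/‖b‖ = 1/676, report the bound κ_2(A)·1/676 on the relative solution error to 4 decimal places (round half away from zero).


0.2110

form AᵀA = [14630463016/376243609 -54852059295/752487218; -54852059295/752487218 822832844689/6019897744] with trace 3657163505/20830096 and determinant 7890481/5207524
λ_max, λ_min = (3657163505/20830096 ± √13372215150676426209/433892899369216)/2 = 2809/16, 11236/1301881
σ_max=√(2809/16)=(53/4), σ_min=√(11236/1301881)=(106/1141) → κ = 142.6250
bound on ‖Δx‖/‖x‖: κ·ε = 142.6250·1/676 = 0.2110


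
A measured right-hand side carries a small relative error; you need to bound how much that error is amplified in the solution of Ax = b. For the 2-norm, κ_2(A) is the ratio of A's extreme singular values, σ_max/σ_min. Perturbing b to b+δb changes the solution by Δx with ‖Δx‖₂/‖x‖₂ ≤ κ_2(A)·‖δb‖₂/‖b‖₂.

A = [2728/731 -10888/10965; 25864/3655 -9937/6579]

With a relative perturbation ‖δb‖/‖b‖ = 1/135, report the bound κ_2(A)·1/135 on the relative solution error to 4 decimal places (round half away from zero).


0.3583

form AᵀA = [2958464/46225 -239528/16641; -239528/16641 12233689/3744225] with trace 251869273/3744225 and determinant 180848704/93605625
solving λ² − 251869273/3744225·λ + 180848704/93605625 = 0 gives λ = 1681/25, 107584/3744225
κ = σ_max/σ_min = (41/5)/(328/1935) = 48.3750
κ_2(A)·‖δb‖/‖b‖ = 0.3583


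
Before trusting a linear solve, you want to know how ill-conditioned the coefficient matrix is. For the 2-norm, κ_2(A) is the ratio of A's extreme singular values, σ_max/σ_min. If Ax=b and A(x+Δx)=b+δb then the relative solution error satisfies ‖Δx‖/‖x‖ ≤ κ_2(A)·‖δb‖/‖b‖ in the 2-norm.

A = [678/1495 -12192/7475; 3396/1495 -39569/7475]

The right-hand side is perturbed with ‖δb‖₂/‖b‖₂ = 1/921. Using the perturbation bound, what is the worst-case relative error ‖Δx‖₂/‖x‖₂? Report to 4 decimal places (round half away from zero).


M = AᵀA = [36900/6877 -87780/6877; -87780/6877 210997/6877]. tr(M)=19069/529, det(M)=900/529
λ_max, λ_min = (19069/529 ± √361722361/279841)/2 = 36, 25/529
so κ_2 = √(36 / (25/529)) = 27.6000
bound on ‖Δx‖/‖x‖: κ·ε = 27.6000·1/921 = 0.0300

0.0300


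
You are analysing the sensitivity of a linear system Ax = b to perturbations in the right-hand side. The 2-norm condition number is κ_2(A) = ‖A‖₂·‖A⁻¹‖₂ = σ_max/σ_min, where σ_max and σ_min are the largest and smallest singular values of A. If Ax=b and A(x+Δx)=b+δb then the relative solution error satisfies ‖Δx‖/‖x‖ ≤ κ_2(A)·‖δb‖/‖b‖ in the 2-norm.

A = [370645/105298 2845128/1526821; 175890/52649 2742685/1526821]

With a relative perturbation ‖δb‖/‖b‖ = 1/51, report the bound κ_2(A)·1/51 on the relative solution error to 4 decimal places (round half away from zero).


M = AᵀA = [261126884425/11087668804 34816451670/2771917201; 34816451670/2771917201 18569648449/2771917201]. tr(M)=1160572589/38365636, det(M)=366025/38365636
solving λ² − 1160572589/38365636·λ + 366025/38365636 = 0 gives λ = 121/4, 3025/9591409
so κ_2 = √((121/4) / (3025/9591409)) = 309.7000
bound on ‖Δx‖/‖x‖: κ·ε = 309.7000·1/51 = 6.0725

6.0725


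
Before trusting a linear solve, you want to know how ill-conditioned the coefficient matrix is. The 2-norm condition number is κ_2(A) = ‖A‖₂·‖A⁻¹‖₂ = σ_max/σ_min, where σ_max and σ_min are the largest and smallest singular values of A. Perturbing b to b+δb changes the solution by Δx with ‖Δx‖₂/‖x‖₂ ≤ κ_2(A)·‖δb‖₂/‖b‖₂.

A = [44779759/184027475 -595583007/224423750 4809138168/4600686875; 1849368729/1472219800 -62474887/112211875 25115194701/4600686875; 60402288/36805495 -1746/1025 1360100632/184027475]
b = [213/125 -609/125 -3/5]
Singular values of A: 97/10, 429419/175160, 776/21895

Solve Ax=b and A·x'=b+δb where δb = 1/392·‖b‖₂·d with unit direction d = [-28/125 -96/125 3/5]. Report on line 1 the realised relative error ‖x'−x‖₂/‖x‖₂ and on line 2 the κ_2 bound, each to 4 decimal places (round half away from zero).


σ_max = 97/10, σ_min = 776/21895
κ = σ_max/σ_min = (97/10)/(776/21895) = 273.6875
κ_2(A)·‖δb‖/‖b‖ = 0.6982
solve Ax = b  →  x = [-82.7063 -1.1260 18.0243]
2-norm of b is 5.1962; of x, 84.6550
Δx = A⁻¹·δb where δb = 1/392·5.1962·d; ‖Δx‖ = 0.3740
relative error = 0.0044
realised/bound (from unrounded values) ≈ 0.0063

0.0044
0.6982


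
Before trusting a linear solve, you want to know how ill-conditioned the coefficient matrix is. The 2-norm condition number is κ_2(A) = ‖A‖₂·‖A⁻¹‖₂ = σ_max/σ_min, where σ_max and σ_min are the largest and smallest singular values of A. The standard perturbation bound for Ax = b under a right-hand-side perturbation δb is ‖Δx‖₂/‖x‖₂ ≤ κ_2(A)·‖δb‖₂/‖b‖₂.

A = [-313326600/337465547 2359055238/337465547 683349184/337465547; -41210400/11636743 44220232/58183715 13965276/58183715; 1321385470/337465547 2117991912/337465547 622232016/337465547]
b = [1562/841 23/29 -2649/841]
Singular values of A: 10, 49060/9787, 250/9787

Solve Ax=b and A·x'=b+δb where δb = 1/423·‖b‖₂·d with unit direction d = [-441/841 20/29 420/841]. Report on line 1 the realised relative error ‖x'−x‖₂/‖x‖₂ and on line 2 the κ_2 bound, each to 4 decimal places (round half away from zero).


largest singular value 10, smallest 250/9787
condition number: 10 ÷ (250/9787) = 391.4800
κ_2(A)·‖δb‖/‖b‖ = 0.9255
solve Ax = b  →  x = [-0.6058 21.9553 -75.1547]
2-norm of b is 3.7417; of x, 78.2984
with δb = [-0.0046 0.0061 0.0044], A·Δx = δb → ‖Δx‖ = 0.3463
dividing the unrounded norms, ‖Δx‖/‖x‖ = 0.0044
so the bound overstates the realised error by a factor of ≈ 209.2611 (computed from the unrounded values)

0.0044
0.9255


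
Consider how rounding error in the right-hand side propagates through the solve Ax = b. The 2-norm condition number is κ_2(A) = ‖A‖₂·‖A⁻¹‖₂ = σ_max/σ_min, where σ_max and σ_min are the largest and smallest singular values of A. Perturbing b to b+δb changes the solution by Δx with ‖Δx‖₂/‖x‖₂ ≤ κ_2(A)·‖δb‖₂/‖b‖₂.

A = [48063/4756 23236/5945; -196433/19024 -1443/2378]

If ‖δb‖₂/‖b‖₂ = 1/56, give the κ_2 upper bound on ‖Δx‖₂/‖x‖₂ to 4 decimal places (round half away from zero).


AᵀA = [89829673/430336 12308679/268960; 12308679/268960 2629849/168100]; tr = 1436081/6400, det = 1874161/1600
λ_max, λ_min = (1436081/6400 ± √1870414552161/40960000)/2 = 5476/25, 1369/256
κ_2(A) = √(λ_max/λ_min) = √((5476/25) / (1369/256)) = 6.4000
bound on ‖Δx‖/‖x‖: κ·ε = 6.4000·1/56 = 0.1143

0.1143


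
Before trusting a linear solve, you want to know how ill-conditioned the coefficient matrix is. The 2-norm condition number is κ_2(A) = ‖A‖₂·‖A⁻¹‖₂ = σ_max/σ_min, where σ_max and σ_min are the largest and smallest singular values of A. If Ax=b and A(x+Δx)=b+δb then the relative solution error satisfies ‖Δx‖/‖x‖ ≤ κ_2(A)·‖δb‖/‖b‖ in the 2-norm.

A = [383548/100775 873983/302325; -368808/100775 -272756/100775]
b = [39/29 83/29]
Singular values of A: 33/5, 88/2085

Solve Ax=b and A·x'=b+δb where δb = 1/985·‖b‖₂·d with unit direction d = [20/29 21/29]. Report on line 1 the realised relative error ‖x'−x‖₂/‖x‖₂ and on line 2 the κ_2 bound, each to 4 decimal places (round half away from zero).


0.0011
0.1588

from the listed singular values, σ₁ = 33/5, σ_n = 88/2085
κ_2(A) = (33/5) / (88/2085) = 156.3750
bound on ‖Δx‖/‖x‖: κ·ε = 156.3750·1/985 = 0.1588
solve Ax = b  →  x = [-42.7689 56.7727]
2-norm of b is 3.1623; of x, 71.0797
with δb = [0.0022 0.0023], A·Δx = δb → ‖Δx‖ = 0.0761
relative error = 0.0011
realised/bound (from unrounded values) ≈ 0.0067


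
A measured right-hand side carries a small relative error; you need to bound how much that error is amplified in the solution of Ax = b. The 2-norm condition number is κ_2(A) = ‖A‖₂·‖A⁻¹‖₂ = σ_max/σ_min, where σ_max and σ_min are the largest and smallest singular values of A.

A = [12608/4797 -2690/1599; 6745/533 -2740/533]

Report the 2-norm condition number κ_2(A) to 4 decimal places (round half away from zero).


form AᵀA = [2286769/13689 -317020/4563; -317020/4563 44500/1521] with trace 15901/81 and determinant 4900/81
eigenvalues of AᵀA: λ = (tr ± √(tr²−4·det))/2 = 196, 25/81
σ_max=√196=14, σ_min=√(25/81)=(5/9) → κ = 25.2000

25.2000


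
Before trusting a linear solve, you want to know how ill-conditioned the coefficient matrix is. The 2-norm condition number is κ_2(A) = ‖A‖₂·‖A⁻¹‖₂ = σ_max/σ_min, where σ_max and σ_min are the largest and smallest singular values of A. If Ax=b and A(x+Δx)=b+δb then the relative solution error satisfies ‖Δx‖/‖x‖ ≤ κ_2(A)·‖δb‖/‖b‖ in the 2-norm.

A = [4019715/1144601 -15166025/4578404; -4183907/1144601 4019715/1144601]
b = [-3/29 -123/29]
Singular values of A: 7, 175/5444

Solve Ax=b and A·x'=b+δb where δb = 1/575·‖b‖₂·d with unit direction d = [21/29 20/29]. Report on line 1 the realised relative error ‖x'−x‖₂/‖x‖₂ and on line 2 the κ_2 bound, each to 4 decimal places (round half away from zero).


from the listed singular values, σ₁ = 7, σ_n = 175/5444
κ_2(A) = 7 / (175/5444) = 217.7600
worst-case relative error ≤ 217.7600 × 1/575 = 0.3787
solve Ax = b  →  x = [-64.0522 -67.8763]
‖b‖₂ = 4.2426 and ‖x‖₂ = 93.3267
Δx = A⁻¹·δb where δb = 1/575·4.2426·d; ‖Δx‖ = 0.2295
relative error = 0.0025
realised/bound (from unrounded values) ≈ 0.0065

0.0025
0.3787


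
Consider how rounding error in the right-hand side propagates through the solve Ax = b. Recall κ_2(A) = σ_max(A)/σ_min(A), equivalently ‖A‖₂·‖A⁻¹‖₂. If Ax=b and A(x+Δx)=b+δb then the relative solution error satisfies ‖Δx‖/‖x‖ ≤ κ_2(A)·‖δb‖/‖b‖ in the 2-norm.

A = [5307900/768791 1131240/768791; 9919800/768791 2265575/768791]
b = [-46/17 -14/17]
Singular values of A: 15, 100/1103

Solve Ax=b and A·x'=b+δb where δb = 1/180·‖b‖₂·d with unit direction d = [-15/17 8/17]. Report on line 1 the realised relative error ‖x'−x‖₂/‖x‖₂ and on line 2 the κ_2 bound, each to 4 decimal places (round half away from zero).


0.0079
0.9192

from the listed singular values, σ₁ = 15, σ_n = 100/1103
condition number: 15 ÷ (100/1103) = 165.4500
κ_2(A)·‖δb‖/‖b‖ = 0.9192
solve Ax = b  →  x = [-4.9725 21.4927]
‖b‖ = 2.8284, ‖x‖ = 22.0604
δb = ε·‖b‖·d = [-0.0139 0.0074]; solving A·Δx = δb gives ‖Δx‖ = 0.1733
dividing the unrounded norms, ‖Δx‖/‖x‖ = 0.0079
so the bound overstates the realised error by a factor of ≈ 116.9930 (computed from the unrounded values)


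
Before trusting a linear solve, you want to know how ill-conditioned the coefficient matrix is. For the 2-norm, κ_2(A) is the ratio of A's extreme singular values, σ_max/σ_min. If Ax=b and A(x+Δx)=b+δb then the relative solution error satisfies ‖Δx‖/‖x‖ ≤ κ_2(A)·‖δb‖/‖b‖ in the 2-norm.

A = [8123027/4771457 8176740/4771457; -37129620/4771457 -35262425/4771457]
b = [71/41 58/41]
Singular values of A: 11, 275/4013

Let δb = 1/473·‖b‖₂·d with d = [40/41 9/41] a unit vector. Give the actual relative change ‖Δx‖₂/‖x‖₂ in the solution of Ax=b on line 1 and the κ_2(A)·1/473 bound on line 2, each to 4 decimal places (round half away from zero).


σ_max = 11, σ_min = 275/4013
κ_2(A) = 11 / (275/4013) = 160.5200
perturbation bound = 160.5200·1/473 = 0.3394
solve Ax = b  →  x = [-20.1937 21.0716]
‖b‖ = 2.2361, ‖x‖ = 29.1856
δb = ε·‖b‖·d = [0.0046 0.0010]; solving A·Δx = δb gives ‖Δx‖ = 0.0690
dividing the unrounded norms, ‖Δx‖/‖x‖ = 0.0024
tightness: 0.0024 against a bound of 0.3394 (unrounded ratio ≈ 0.0070)

0.0024
0.3394


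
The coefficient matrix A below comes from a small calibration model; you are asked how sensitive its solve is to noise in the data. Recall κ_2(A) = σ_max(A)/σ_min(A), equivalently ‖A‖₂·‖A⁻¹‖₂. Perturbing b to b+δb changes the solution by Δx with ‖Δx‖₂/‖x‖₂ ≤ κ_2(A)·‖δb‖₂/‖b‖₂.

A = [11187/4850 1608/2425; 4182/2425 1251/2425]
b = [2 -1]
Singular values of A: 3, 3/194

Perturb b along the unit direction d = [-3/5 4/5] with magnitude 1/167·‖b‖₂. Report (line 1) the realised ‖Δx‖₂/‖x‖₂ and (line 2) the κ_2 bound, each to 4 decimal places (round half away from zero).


0.0067
1.1617

σ_max = 3, σ_min = 3/194
κ_2(A) = 3 / (3/194) = 194.0000
perturbation bound = 194.0000·1/167 = 1.1617
solve Ax = b  →  x = [36.5333 -124.0667]
2-norm of b is 2.2361; of x, 129.3338
Δx = A⁻¹·δb where δb = 1/167·2.2361·d; ‖Δx‖ = 0.8659
realised ‖Δx‖/‖x‖ = 0.0067
realised/bound (from unrounded values) ≈ 0.0058


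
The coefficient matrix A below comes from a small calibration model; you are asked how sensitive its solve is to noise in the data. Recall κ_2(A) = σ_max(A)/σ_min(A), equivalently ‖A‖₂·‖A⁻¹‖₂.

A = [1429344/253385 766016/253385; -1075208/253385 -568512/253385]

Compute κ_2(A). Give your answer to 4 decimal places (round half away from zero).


372.6250

AᵀA = [127963860544/2568158329 68246760960/2568158329; 68246760960/2568158329 36399456256/2568158329]; tr = 568731200/8886361, det = 262144/8886361
char-poly roots: 64 and 4096/8886361
κ_2(A) = √(λ_max/λ_min) = √(64 / (4096/8886361)) = 372.6250


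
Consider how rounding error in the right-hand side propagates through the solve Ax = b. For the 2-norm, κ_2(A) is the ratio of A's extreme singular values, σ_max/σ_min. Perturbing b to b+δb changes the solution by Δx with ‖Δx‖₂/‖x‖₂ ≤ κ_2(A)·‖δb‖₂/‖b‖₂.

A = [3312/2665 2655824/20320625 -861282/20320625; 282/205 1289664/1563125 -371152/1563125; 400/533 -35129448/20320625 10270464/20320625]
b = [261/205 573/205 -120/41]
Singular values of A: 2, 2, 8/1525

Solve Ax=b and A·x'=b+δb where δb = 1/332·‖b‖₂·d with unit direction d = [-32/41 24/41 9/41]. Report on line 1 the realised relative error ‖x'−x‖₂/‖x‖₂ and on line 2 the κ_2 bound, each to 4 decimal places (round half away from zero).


1.1483
1.1483

from the listed singular values, σ₁ = 2, σ_n = 8/1525
κ = σ_max/σ_min = 2/(8/1525) = 381.2500
perturbation bound = 381.2500·1/332 = 1.1483
solve Ax = b  →  x = [0.8077 1.8831 -0.5492]
‖b‖ = 4.2426, ‖x‖ = 2.1213
δb = ε·‖b‖·d = [-0.0100 0.0075 0.0028]; solving A·Δx = δb gives ‖Δx‖ = 2.4360
realised ‖Δx‖/‖x‖ = 1.1483
realised/bound = 1 exactly: the bound is attained for this b and d


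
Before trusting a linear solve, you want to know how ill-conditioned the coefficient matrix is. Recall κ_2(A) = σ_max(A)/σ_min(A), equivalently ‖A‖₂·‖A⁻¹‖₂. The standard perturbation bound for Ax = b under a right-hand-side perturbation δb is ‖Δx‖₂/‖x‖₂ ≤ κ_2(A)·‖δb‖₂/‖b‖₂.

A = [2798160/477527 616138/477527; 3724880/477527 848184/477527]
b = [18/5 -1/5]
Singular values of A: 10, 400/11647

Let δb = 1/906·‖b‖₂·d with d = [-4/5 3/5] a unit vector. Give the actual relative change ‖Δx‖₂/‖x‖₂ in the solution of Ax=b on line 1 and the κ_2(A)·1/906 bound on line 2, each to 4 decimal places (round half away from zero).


0.0013
0.3214

largest singular value 10, smallest 400/11647
κ = σ_max/σ_min = 10/(400/11647) = 291.1750
worst-case relative error ≤ 291.1750 × 1/906 = 0.3214
solve Ax = b  →  x = [19.3701 -85.1780]
‖b‖₂ = 3.6056 and ‖x‖₂ = 87.3527
with δb = [-0.0032 0.0024], A·Δx = δb → ‖Δx‖ = 0.1159
realised ‖Δx‖/‖x‖ = 0.0013
realised/bound (from unrounded values) ≈ 0.0041


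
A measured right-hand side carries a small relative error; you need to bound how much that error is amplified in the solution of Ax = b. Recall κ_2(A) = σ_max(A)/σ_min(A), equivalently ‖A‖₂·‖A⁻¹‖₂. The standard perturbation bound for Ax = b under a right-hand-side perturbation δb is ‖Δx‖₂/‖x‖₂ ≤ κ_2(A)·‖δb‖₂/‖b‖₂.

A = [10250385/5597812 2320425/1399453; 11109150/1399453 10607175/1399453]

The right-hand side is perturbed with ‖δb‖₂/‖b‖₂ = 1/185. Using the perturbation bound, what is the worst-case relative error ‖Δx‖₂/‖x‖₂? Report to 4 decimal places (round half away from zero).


0.9543

AᵀA = [1237169430225/18640987024 294546128625/4660246756; 294546128625/4660246756 70134761250/1165061689]; tr = 2805381225/22165264, det = 11390625/22165264
char-poly roots: 2025/16 and 5625/1385329
σ_max=√(2025/16)=(45/4), σ_min=√(5625/1385329)=(75/1177) → κ = 176.5500
worst-case relative error ≤ 176.5500 × 1/185 = 0.9543


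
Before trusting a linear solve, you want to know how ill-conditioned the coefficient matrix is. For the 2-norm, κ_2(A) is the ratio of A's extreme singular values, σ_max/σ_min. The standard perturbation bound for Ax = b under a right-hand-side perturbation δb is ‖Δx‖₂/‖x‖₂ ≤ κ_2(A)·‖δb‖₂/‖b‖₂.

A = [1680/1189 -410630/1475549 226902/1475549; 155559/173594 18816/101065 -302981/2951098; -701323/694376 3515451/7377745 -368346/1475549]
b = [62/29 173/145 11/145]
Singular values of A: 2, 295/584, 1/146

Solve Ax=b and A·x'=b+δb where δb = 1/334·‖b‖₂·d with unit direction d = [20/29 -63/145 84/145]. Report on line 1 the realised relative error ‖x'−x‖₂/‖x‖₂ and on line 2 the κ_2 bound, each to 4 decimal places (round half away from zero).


largest singular value 2, smallest 1/146
κ_2(A) = 2 / (1/146) = 292.0000
bound on ‖Δx‖/‖x‖: κ·ε = 292.0000·1/334 = 0.8743
solve Ax = b  →  x = [1.4102 70.2164 128.0179]
‖b‖₂ = 2.4495 and ‖x‖₂ = 146.0168
re-solving with b+δb shifts x by Δx of norm 1.0707
realised ‖Δx‖/‖x‖ = 0.0073
realised/bound (from unrounded values) ≈ 0.0084

0.0073
0.8743


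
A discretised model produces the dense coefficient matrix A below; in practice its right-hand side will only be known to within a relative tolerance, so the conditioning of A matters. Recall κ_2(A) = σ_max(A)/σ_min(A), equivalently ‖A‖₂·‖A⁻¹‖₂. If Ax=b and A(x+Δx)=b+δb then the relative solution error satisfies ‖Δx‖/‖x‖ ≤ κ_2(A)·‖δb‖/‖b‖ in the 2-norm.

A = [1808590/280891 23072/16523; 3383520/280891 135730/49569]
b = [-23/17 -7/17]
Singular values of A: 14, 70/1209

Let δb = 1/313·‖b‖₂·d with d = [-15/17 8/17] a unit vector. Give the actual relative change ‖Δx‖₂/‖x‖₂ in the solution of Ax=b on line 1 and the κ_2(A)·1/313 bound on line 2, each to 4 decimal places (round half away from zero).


0.0045
0.7725

largest singular value 14, smallest 70/1209
κ = σ_max/σ_min = 14/(70/1209) = 241.8000
bound on ‖Δx‖/‖x‖: κ·ε = 241.8000·1/313 = 0.7725
solve Ax = b  →  x = [-3.8610 16.8345]
2-norm of b is 1.4142; of x, 17.2716
with δb = [-0.0040 0.0021], A·Δx = δb → ‖Δx‖ = 0.0780
relative error = 0.0045
tightness: 0.0045 against a bound of 0.7725 (unrounded ratio ≈ 0.0058)


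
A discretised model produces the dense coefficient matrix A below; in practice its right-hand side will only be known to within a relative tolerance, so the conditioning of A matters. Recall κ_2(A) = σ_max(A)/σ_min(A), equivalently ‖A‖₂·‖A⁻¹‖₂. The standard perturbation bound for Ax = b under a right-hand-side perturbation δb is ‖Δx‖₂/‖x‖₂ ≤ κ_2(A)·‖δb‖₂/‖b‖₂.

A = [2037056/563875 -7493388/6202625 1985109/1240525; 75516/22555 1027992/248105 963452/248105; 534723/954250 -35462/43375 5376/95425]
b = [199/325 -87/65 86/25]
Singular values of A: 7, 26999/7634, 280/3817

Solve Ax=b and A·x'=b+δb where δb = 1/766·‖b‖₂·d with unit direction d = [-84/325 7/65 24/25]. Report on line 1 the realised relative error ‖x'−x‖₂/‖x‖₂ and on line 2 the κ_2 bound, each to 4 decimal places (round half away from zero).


largest singular value 7, smallest 280/3817
κ_2(A) = 7 / (280/3817) = 95.4250
worst-case relative error ≤ 95.4250 × 1/766 = 0.1246
solve Ax = b  →  x = [-19.3824 -15.2437 32.6314]
‖b‖ = 3.7417, ‖x‖ = 40.9006
with δb = [-0.0013 0.0005 0.0047], A·Δx = δb → ‖Δx‖ = 0.0666
realised ‖Δx‖/‖x‖ = 0.0016
tightness: 0.0016 against a bound of 0.1246 (unrounded ratio ≈ 0.0131)

0.0016
0.1246


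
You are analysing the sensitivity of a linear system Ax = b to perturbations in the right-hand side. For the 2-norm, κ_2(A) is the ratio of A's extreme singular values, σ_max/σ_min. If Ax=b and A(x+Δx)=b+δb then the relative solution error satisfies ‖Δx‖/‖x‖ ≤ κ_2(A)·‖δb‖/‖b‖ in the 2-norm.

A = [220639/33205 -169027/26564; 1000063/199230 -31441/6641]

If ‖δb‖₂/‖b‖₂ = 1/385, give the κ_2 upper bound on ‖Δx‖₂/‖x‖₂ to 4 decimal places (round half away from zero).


M = AᵀA = [110106498541/1587703716 -34953561265/529234572; -34953561265/529234572 44386710425/705646096]. tr(M)=998699629/7551504, det(M)=6996025/30206016
char-poly roots: 529/4 and 13225/7551504
σ_max=√(529/4)=(23/2), σ_min=√(13225/7551504)=(115/2748) → κ = 274.8000
bound on ‖Δx‖/‖x‖: κ·ε = 274.8000·1/385 = 0.7138

0.7138


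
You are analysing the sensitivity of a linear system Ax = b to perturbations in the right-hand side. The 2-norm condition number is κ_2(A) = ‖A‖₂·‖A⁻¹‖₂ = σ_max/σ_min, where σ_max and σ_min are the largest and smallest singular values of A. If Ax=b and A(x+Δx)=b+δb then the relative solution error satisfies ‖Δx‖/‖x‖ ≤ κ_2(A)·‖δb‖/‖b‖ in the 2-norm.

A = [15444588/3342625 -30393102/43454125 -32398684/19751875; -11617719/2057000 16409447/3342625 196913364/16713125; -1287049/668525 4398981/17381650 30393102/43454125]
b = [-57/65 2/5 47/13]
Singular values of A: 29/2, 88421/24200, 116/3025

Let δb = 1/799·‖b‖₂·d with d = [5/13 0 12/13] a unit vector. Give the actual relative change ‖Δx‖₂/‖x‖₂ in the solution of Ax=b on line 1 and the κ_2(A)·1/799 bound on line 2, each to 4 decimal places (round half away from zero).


largest singular value 29/2, smallest 116/3025
κ_2(A) = (29/2) / (116/3025) = 378.1250
perturbation bound = 378.1250·1/799 = 0.4732
solve Ax = b  →  x = [-0.5154 -72.2905 29.9079]
‖b‖₂ = 3.7417 and ‖x‖₂ = 78.2347
with δb = [0.0018 0.0000 0.0043], A·Δx = δb → ‖Δx‖ = 0.1221
relative error = 0.0016
so the bound overstates the realised error by a factor of ≈ 303.1820 (computed from the unrounded values)

0.0016
0.4732


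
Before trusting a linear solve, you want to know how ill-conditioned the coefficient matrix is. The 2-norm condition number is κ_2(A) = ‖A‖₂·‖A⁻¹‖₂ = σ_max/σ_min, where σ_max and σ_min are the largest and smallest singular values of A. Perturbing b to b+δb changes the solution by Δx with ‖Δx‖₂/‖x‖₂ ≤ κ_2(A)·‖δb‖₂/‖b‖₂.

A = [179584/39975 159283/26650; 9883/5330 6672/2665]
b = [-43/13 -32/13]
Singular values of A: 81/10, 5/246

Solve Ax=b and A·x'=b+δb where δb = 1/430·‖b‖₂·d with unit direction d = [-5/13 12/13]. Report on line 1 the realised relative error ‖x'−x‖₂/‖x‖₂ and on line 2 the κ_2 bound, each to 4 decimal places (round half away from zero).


0.0096
0.9268

largest singular value 81/10, smallest 5/246
κ_2(A) = (81/10) / (5/246) = 398.5200
bound on ‖Δx‖/‖x‖: κ·ε = 398.5200·1/430 = 0.9268
solve Ax = b  →  x = [39.0637 -29.9151]
‖b‖ = 4.1231, ‖x‖ = 49.2025
with δb = [-0.0037 0.0089], A·Δx = δb → ‖Δx‖ = 0.4718
relative error = 0.0096
realised/bound (from unrounded values) ≈ 0.0103


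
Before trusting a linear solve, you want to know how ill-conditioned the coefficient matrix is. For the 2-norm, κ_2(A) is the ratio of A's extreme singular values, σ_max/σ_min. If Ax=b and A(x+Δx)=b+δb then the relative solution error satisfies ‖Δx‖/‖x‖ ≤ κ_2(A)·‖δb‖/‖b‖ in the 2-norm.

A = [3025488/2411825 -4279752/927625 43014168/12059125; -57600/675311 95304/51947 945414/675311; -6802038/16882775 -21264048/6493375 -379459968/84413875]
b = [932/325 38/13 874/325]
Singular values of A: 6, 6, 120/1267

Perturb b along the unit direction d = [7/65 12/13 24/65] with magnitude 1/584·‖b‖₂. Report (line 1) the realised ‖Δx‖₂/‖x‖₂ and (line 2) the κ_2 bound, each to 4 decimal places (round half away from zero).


largest singular value 6, smallest 120/1267
condition number: 6 ÷ (120/1267) = 63.3500
bound on ‖Δx‖/‖x‖: κ·ε = 63.3500·1/584 = 0.1085
solve Ax = b  →  x = [-41.1301 -6.0242 7.4767]
‖b‖ = 4.8990, ‖x‖ = 42.2360
δb = ε·‖b‖·d = [0.0009 0.0077 0.0031]; solving A·Δx = δb gives ‖Δx‖ = 0.0886
dividing the unrounded norms, ‖Δx‖/‖x‖ = 0.0021
so the bound overstates the realised error by a factor of ≈ 51.7283 (computed from the unrounded values)

0.0021
0.1085


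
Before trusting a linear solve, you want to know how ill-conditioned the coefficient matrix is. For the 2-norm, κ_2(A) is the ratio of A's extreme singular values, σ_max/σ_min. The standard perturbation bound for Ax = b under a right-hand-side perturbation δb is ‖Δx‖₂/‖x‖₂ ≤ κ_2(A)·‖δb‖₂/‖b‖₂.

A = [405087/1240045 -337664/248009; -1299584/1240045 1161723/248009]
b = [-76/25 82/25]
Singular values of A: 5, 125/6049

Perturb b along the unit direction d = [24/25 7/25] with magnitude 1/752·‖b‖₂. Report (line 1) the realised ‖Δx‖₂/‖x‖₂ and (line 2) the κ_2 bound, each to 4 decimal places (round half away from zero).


0.0030
0.3218

largest singular value 5, smallest 125/6049
κ = σ_max/σ_min = 5/(125/6049) = 241.9600
worst-case relative error ≤ 241.9600 × 1/752 = 0.3218
solve Ax = b  →  x = [-94.5990 -20.4648]
‖b‖₂ = 4.4721 and ‖x‖₂ = 96.7873
re-solving with b+δb shifts x by Δx of norm 0.2878
relative error = 0.0030
tightness: 0.0030 against a bound of 0.3218 (unrounded ratio ≈ 0.0092)


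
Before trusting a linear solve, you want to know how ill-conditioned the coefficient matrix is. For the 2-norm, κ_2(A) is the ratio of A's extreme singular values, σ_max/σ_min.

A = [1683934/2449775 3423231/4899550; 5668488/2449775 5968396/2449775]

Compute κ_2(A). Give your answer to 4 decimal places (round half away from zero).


AᵀA = [55947823876/9602236081 58742445825/9602236081; 58742445825/9602236081 246728821969/38408944324]; tr = 559476953/45670564, det = 38416/11417641
char-poly roots: 49/4 and 3136/11417641
so κ_2 = √((49/4) / (3136/11417641)) = 211.1875

211.1875


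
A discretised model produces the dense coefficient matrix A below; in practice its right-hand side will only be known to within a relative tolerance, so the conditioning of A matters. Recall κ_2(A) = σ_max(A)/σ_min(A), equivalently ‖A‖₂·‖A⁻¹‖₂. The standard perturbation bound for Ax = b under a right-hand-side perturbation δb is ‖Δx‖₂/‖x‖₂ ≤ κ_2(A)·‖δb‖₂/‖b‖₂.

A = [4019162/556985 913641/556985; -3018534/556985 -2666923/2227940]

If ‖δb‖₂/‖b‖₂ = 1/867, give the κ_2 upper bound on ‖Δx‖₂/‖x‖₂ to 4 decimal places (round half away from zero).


M = AᵀA = [1010608427656/12409291609 454769650125/24818583218; 454769650125/24818583218 818732652721/198548665744]. tr(M)=10106167457/118113424, det(M)=1874161/29528356
λ_max, λ_min = (10106167457/118113424 ± √102131078851760450625/13950780929003776)/2 = 1369/16, 5476/7382089
so κ_2 = √((1369/16) / (5476/7382089)) = 339.6250
worst-case relative error ≤ 339.6250 × 1/867 = 0.3917

0.3917


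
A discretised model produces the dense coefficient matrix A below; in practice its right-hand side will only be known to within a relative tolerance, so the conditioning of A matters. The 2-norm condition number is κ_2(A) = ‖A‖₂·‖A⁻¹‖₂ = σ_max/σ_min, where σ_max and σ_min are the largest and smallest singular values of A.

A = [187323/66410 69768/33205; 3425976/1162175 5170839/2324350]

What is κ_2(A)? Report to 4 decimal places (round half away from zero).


M = AᵀA = [106937433369/6424022500 20050463952/1606005625; 20050463952/1606005625 60153017481/6424022500]. tr(M)=3341809017/128480450, det(M)=6765201/1027843600
solving λ² − 3341809017/128480450·λ + 6765201/1027843600 = 0 gives λ = 2601/100, 2601/10278436
κ_2(A) = √(λ_max/λ_min) = √((2601/100) / (2601/10278436)) = 320.6000

320.6000


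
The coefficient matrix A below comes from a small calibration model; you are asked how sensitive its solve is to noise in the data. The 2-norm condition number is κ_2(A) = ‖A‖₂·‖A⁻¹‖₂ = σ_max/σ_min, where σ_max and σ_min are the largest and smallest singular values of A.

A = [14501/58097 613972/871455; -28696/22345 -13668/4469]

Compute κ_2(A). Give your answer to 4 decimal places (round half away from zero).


M = AᵀA = [85914209/50197225 123591428/30118335; 123591428/30118335 4450072864/451775025]. tr(M)=6181421/534645, det(M)=1336336/66830625
eigenvalues of AᵀA: λ = (tr ± √(tr²−4·det))/2 = 289/25, 4624/2673225
κ = σ_max/σ_min = (17/5)/(68/1635) = 81.7500

81.7500


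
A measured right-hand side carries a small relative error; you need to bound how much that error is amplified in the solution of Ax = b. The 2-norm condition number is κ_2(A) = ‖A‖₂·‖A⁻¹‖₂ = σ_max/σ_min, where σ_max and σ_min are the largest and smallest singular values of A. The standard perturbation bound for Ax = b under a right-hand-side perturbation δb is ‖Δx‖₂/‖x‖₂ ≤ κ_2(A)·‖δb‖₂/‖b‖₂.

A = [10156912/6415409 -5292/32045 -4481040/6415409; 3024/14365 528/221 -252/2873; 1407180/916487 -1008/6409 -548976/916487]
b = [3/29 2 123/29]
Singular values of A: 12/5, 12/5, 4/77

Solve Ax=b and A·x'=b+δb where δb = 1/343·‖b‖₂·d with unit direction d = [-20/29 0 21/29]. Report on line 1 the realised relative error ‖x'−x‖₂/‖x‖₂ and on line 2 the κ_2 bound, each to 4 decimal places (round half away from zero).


0.0046
0.1347

from the listed singular values, σ₁ = 12/5, σ_n = 4/77
κ_2(A) = (12/5) / (4/77) = 46.2000
worst-case relative error ≤ 46.2000 × 1/343 = 0.1347
solve Ax = b  →  x = [23.4333 0.7108 52.7986]
2-norm of b is 4.6904; of x, 57.7695
re-solving with b+δb shifts x by Δx of norm 0.2632
relative error = 0.0046
realised/bound (from unrounded values) ≈ 0.0338


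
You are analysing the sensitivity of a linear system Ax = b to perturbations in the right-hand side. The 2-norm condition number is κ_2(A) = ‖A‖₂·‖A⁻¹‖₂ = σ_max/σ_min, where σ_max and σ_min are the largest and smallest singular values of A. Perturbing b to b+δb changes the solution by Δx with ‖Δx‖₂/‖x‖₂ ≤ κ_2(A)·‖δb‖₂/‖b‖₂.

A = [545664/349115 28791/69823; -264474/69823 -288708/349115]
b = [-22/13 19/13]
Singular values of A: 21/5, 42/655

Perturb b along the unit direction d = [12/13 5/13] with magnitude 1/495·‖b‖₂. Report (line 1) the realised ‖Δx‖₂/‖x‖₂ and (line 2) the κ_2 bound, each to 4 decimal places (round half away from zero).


largest singular value 21/5, smallest 42/655
κ_2(A) = (21/5) / (42/655) = 65.5000
perturbation bound = 65.5000·1/495 = 0.1323
solve Ax = b  →  x = [2.9588 -15.3194]
‖b‖₂ = 2.2361 and ‖x‖₂ = 15.6025
δb = ε·‖b‖·d = [0.0042 0.0017]; solving A·Δx = δb gives ‖Δx‖ = 0.0704
relative error = 0.0045
tightness: 0.0045 against a bound of 0.1323 (unrounded ratio ≈ 0.0341)

0.0045
0.1323


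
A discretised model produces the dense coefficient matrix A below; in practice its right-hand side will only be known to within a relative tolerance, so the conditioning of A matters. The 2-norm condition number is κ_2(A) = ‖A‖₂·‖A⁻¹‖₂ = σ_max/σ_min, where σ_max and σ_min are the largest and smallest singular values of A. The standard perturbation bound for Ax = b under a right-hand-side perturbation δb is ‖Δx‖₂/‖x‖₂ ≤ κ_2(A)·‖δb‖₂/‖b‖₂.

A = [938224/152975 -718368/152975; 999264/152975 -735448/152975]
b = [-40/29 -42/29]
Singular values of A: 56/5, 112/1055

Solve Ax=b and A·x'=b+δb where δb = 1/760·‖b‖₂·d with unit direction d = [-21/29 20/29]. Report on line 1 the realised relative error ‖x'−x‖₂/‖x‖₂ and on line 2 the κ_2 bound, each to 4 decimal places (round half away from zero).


from the listed singular values, σ₁ = 56/5, σ_n = 112/1055
condition number: (56/5) ÷ (112/1055) = 105.5000
perturbation bound = 105.5000·1/760 = 0.1388
solve Ax = b  →  x = [-0.1429 0.1071]
2-norm of b is 2.0000; of x, 0.1786
Δx = A⁻¹·δb where δb = 1/760·2.0000·d; ‖Δx‖ = 0.0248
relative error = 0.1388
so the bound is sharp here: realised error equals the bound

0.1388
0.1388


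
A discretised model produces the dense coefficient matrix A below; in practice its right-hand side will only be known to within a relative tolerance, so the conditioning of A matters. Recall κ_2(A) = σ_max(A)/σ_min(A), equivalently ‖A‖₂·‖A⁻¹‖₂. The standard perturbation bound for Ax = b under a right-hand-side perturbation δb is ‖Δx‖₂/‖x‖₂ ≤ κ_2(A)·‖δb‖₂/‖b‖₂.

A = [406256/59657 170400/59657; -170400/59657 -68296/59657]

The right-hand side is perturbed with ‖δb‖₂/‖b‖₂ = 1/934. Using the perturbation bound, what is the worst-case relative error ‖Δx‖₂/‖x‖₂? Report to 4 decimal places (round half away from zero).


0.1890

M = AᵀA = [88338688/1619917 36806400/1619917; 36806400/1619917 15339328/1619917]. tr(M)=7975232/124609, det(M)=16384/124609
eigenvalues of AᵀA: λ = (tr ± √(tr²−4·det))/2 = 64, 256/124609
κ = σ_max/σ_min = 8/(16/353) = 176.5000
bound on ‖Δx‖/‖x‖: κ·ε = 176.5000·1/934 = 0.1890
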